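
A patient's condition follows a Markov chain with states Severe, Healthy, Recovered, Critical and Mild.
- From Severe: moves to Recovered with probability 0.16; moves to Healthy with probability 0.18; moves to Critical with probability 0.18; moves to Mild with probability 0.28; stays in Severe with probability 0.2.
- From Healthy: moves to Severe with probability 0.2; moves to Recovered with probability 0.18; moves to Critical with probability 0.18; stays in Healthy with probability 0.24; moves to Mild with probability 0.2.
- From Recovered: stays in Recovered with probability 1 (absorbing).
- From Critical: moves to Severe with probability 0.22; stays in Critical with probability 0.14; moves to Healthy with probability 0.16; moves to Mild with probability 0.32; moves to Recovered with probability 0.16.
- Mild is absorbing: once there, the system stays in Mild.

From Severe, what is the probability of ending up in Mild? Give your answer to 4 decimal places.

Let h(s) be the probability of absorption at Mild starting from transient state s. Then h(Mild) = 1 and h(Recovered) = 0. By first-step analysis:
h(Severe) = 0.2·h(Severe) + 0.18·h(Healthy) + 0.16·0 + 0.18·h(Critical) + 0.28·1
h(Healthy) = 0.2·h(Severe) + 0.24·h(Healthy) + 0.18·0 + 0.18·h(Critical) + 0.2·1
h(Critical) = 0.22·h(Severe) + 0.16·h(Healthy) + 0.16·0 + 0.14·h(Critical) + 0.32·1
Solving: h(Severe) = 0.6241, h(Healthy) = 0.5788, h(Critical) = 0.6394.
Starting from Severe, the probability is 0.6241.

0.6241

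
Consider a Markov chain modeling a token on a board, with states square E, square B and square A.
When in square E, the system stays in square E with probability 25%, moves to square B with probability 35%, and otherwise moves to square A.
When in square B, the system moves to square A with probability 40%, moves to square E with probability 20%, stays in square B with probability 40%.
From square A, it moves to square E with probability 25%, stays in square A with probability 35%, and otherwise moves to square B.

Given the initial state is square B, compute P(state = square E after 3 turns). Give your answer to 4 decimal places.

Propagate the distribution vector 3 turns from square B.
After 0 turns: (0.0000, 1.0000, 0.0000)
After 1 turn: (0.2000, 0.4000, 0.4000)
After 2 turns: (0.2300, 0.3900, 0.3800)
After 3 turns: (0.2305, 0.3885, 0.3810)
P(in square E after 3 turns) = 0.2305

0.2305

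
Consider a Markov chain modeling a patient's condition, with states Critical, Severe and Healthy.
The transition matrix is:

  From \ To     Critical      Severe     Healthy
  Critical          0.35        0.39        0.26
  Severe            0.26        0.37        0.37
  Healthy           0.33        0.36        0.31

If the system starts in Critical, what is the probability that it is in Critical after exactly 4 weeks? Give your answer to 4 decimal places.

Propagate the distribution vector 4 weeks from Critical.
After 0 weeks: (1.0000, 0.0000, 0.0000)
After 1 week: (0.3500, 0.3900, 0.2600)
After 2 weeks: (0.3097, 0.3744, 0.3159)
After 3 weeks: (0.3100, 0.3730, 0.3170)
After 4 weeks: (0.3101, 0.3730, 0.3169)
P(in Critical after 4 weeks) = 0.3101

0.3101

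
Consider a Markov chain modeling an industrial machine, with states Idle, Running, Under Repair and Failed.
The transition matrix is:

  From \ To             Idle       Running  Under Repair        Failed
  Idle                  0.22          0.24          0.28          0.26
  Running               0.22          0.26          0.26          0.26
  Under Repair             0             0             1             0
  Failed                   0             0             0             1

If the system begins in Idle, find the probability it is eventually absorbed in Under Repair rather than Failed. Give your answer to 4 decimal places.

0.5141

Let h(s) be the probability of absorption at Under Repair starting from transient state s. Then h(Under Repair) = 1 and h(Failed) = 0. By first-step analysis:
h(Idle) = 0.22·h(Idle) + 0.24·h(Running) + 0.28·1 + 0.26·0
h(Running) = 0.22·h(Idle) + 0.26·h(Running) + 0.26·1 + 0.26·0
Solving: h(Idle) = 0.5141, h(Running) = 0.5042.
Starting from Idle, the probability is 0.5141.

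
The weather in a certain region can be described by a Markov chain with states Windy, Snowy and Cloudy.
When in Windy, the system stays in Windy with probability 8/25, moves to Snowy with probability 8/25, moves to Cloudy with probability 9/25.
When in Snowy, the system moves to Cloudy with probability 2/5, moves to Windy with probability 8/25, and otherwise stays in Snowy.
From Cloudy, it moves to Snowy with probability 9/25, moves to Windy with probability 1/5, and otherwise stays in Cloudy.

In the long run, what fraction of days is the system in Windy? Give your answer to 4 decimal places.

Let the stationary distribution be π with π = πP and π_1 + π_2 + π_3 = 1.
π_1 = 0.32·π_1 + 0.32·π_2 + 0.2·π_3
π_2 = 0.32·π_1 + 0.28·π_2 + 0.36·π_3
Solving with the normalization constraint gives π = (0.2714, 0.3233, 0.4054).
So the stationary probability of Windy is 0.2714.

0.2714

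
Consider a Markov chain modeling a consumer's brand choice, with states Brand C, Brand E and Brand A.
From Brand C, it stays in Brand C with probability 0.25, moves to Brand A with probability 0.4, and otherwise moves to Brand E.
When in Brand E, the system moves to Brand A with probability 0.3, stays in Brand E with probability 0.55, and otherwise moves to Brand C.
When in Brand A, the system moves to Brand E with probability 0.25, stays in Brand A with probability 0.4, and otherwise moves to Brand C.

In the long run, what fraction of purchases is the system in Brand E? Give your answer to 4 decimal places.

0.3924

Let the stationary distribution be π with π = πP and π_1 + π_2 + π_3 = 1.
π_1 = 0.25·π_1 + 0.15·π_2 + 0.35·π_3
π_2 = 0.35·π_1 + 0.55·π_2 + 0.25·π_3
Solving with the normalization constraint gives π = (0.2468, 0.3924, 0.3608).
So the stationary probability of Brand E is 0.3924.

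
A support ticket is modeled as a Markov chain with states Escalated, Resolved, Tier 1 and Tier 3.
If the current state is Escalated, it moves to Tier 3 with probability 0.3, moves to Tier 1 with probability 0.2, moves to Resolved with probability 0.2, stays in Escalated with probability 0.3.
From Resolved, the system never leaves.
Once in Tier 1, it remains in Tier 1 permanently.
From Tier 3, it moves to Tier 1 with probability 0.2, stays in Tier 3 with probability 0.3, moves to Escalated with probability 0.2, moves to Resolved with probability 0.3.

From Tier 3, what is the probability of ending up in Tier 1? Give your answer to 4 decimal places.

0.4186

Let h(s) be the probability of absorption at Tier 1 starting from transient state s. Then h(Tier 1) = 1 and h(Resolved) = 0. By first-step analysis:
h(Escalated) = 0.3·h(Escalated) + 0.2·0 + 0.2·1 + 0.3·h(Tier 3)
h(Tier 3) = 0.2·h(Escalated) + 0.3·0 + 0.2·1 + 0.3·h(Tier 3)
Solving: h(Escalated) = 0.4651, h(Tier 3) = 0.4186.
Starting from Tier 3, the probability is 0.4186.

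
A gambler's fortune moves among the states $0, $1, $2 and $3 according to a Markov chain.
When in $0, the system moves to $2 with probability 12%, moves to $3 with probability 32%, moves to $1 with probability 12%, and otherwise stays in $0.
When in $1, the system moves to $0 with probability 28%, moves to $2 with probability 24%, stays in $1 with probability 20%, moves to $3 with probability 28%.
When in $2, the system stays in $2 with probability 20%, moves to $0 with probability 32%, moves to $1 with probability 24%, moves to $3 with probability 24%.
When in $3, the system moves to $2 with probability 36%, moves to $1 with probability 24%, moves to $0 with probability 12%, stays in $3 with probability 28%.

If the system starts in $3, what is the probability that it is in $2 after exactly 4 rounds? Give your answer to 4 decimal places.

Propagate the distribution vector 4 rounds from $3.
After 0 rounds: (0.0000, 0.0000, 0.0000, 1.0000)
After 1 round: (0.1200, 0.2400, 0.3600, 0.2800)
After 2 rounds: (0.2688, 0.2160, 0.2448, 0.2704)
After 3 rounds: (0.2895, 0.1991, 0.2304, 0.2810)
After 4 rounds: (0.2906, 0.1973, 0.2298, 0.2824)
P(in $2 after 4 rounds) = 0.2298

0.2298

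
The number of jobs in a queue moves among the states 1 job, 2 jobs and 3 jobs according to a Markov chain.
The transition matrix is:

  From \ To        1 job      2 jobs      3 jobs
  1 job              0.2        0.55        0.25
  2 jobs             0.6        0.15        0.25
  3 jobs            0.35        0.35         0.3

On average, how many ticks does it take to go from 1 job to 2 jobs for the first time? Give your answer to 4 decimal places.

Let t(s) be the expected number of ticks to first reach 2 jobs from state s, with t(2 jobs) = 0. Conditioning on the first tick:
t(1 job) = 1 + 0.2·t(1 job) + 0.25·t(3 jobs)
t(3 jobs) = 1 + 0.35·t(1 job) + 0.3·t(3 jobs)
Solving: t(1 job) = 2.0106, t(3 jobs) = 2.4339.
Expected ticks from 1 job to 2 jobs: 2.0106.

2.0106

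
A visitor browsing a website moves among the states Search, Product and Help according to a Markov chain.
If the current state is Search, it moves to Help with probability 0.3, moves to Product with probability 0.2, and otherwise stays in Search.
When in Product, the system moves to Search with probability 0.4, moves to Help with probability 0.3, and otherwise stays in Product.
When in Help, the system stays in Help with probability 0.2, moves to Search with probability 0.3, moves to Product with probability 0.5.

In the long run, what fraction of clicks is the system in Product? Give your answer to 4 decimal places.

0.3131

Let the stationary distribution be π with π = πP and π_1 + π_2 + π_3 = 1.
π_1 = 0.5·π_1 + 0.4·π_2 + 0.3·π_3
π_2 = 0.2·π_1 + 0.3·π_2 + 0.5·π_3
Solving with the normalization constraint gives π = (0.4141, 0.3131, 0.2727).
So the stationary probability of Product is 0.3131.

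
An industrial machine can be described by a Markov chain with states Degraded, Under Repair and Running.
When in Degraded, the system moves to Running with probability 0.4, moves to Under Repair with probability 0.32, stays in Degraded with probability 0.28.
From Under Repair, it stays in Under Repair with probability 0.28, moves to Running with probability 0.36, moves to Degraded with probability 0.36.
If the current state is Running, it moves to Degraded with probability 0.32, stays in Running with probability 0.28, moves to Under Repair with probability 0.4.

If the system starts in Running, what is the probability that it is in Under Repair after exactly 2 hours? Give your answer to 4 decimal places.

0.3264

Sum over the intermediate state after 1 hour:
P = P(Running→Degraded)·P(Degraded→Under Repair) + P(Running→Under Repair)·P(Under Repair→Under Repair) + P(Running→Running)·P(Running→Under Repair)
  = 0.32×0.32 + 0.4×0.28 + 0.28×0.4
  = 0.1024 + 0.1120 + 0.1120 = 0.3264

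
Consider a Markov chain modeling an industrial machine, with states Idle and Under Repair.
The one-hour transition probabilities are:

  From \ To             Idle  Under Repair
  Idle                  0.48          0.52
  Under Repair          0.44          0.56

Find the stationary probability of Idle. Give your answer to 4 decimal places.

Let the stationary distribution be π with π = πP and π_1 + π_2 = 1.
π_1 = 0.48·π_1 + 0.44·π_2
Solving with the normalization constraint gives π = (0.4583, 0.5417).
So the stationary probability of Idle is 0.4583.

0.4583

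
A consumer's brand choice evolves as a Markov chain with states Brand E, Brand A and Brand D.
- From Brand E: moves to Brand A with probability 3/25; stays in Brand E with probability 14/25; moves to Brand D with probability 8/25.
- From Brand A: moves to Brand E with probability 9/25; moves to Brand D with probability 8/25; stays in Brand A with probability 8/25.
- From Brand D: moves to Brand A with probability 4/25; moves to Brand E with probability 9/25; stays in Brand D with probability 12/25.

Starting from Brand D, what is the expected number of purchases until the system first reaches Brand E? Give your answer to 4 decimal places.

Let t(s) be the expected number of purchases to first reach Brand E from state s, with t(Brand E) = 0. Conditioning on the first purchase:
t(Brand A) = 1 + 0.32·t(Brand A) + 0.32·t(Brand D)
t(Brand D) = 1 + 0.16·t(Brand A) + 0.48·t(Brand D)
Solving: t(Brand A) = 2.7778, t(Brand D) = 2.7778.
Expected purchases from Brand D to Brand E: 2.7778.

2.7778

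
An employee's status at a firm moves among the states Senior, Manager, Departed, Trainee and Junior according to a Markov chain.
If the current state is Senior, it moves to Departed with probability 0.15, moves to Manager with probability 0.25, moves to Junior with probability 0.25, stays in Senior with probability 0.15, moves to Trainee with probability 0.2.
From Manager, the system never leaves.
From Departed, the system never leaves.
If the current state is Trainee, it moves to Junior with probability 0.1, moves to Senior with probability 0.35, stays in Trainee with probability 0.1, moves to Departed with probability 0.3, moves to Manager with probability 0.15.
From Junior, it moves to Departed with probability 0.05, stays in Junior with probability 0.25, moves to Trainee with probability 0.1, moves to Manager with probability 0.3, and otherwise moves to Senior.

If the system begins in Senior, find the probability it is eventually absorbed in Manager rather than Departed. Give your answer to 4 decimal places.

0.6179

Let h(s) be the probability of absorption at Manager starting from transient state s. Then h(Manager) = 1 and h(Departed) = 0. By first-step analysis:
h(Senior) = 0.15·h(Senior) + 0.25·1 + 0.15·0 + 0.2·h(Trainee) + 0.25·h(Junior)
h(Trainee) = 0.35·h(Senior) + 0.15·1 + 0.3·0 + 0.1·h(Trainee) + 0.1·h(Junior)
h(Junior) = 0.3·h(Senior) + 0.3·1 + 0.05·0 + 0.1·h(Trainee) + 0.25·h(Junior)
Solving: h(Senior) = 0.6179, h(Trainee) = 0.4861, h(Junior) = 0.7120.
Starting from Senior, the probability is 0.6179.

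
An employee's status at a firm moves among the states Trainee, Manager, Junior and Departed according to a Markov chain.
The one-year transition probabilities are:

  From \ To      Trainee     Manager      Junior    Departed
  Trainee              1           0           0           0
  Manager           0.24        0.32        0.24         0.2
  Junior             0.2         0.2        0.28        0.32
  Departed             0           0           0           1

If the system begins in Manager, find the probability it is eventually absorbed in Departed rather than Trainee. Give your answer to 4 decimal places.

0.5000

Let h(s) be the probability of absorption at Departed starting from transient state s. Then h(Departed) = 1 and h(Trainee) = 0. By first-step analysis:
h(Manager) = 0.24·0 + 0.32·h(Manager) + 0.24·h(Junior) + 0.2·1
h(Junior) = 0.2·0 + 0.2·h(Manager) + 0.28·h(Junior) + 0.32·1
Solving: h(Manager) = 0.5000, h(Junior) = 0.5833.
Starting from Manager, the probability is 0.5000.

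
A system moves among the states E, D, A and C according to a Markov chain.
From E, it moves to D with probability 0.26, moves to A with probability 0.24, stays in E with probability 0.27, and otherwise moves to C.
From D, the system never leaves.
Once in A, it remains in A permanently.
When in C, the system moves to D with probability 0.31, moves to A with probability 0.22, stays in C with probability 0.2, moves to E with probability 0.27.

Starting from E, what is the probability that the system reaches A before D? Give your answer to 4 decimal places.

0.4648

Let h(s) be the probability of absorption at A starting from transient state s. Then h(A) = 1 and h(D) = 0. By first-step analysis:
h(E) = 0.27·h(E) + 0.26·0 + 0.24·1 + 0.23·h(C)
h(C) = 0.27·h(E) + 0.31·0 + 0.22·1 + 0.2·h(C)
Solving: h(E) = 0.4648, h(C) = 0.4319.
Starting from E, the probability is 0.4648.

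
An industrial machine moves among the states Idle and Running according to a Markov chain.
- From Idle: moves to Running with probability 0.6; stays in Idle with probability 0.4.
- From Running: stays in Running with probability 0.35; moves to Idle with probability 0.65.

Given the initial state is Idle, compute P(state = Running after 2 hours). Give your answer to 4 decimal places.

0.4500

Sum over the intermediate state after 1 hour:
P = P(Idle→Idle)·P(Idle→Running) + P(Idle→Running)·P(Running→Running)
  = 0.4×0.6 + 0.6×0.35
  = 0.2400 + 0.2100 = 0.4500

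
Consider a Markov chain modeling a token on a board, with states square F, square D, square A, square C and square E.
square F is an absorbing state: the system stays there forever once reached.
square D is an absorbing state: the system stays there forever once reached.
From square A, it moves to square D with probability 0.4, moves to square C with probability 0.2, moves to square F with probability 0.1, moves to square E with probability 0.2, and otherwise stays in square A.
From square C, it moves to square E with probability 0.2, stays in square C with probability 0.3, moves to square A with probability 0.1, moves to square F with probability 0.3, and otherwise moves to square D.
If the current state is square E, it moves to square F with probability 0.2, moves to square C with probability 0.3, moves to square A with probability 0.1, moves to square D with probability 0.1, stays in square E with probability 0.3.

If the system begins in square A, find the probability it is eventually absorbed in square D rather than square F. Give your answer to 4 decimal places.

Let h(s) be the probability of absorption at square D starting from transient state s. Then h(square D) = 1 and h(square F) = 0. By first-step analysis:
h(square A) = 0.1·0 + 0.4·1 + 0.1·h(square A) + 0.2·h(square C) + 0.2·h(square E)
h(square C) = 0.3·0 + 0.1·1 + 0.1·h(square A) + 0.3·h(square C) + 0.2·h(square E)
h(square E) = 0.2·0 + 0.1·1 + 0.1·h(square A) + 0.3·h(square C) + 0.3·h(square E)
Solving: h(square A) = 0.6017, h(square C) = 0.3352, h(square E) = 0.3725.
Starting from square A, the probability is 0.6017.

0.6017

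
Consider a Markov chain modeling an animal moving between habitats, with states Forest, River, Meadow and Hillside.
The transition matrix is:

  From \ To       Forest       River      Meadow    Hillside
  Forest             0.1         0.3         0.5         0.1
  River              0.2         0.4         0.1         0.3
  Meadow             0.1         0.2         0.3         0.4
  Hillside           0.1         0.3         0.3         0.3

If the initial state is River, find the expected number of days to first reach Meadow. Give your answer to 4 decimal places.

4.6154

Let t(s) be the expected number of days to first reach Meadow from state s, with t(Meadow) = 0. Conditioning on the first day:
t(Forest) = 1 + 0.1·t(Forest) + 0.3·t(River) + 0.1·t(Hillside)
t(River) = 1 + 0.2·t(Forest) + 0.4·t(River) + 0.3·t(Hillside)
t(Hillside) = 1 + 0.1·t(Forest) + 0.3·t(River) + 0.3·t(Hillside)
Solving: t(Forest) = 3.0769, t(River) = 4.6154, t(Hillside) = 3.8462.
Expected days from River to Meadow: 4.6154.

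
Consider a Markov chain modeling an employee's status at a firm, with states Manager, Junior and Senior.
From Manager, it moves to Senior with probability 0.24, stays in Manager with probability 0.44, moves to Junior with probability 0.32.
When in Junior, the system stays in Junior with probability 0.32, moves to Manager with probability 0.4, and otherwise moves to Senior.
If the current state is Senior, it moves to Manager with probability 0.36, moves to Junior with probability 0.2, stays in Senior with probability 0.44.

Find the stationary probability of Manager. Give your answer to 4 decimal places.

Let the stationary distribution be π with π = πP and π_1 + π_2 + π_3 = 1.
π_1 = 0.44·π_1 + 0.4·π_2 + 0.36·π_3
π_2 = 0.32·π_1 + 0.32·π_2 + 0.2·π_3
Solving with the normalization constraint gives π = (0.4036, 0.2823, 0.3141).
So the stationary probability of Manager is 0.4036.

0.4036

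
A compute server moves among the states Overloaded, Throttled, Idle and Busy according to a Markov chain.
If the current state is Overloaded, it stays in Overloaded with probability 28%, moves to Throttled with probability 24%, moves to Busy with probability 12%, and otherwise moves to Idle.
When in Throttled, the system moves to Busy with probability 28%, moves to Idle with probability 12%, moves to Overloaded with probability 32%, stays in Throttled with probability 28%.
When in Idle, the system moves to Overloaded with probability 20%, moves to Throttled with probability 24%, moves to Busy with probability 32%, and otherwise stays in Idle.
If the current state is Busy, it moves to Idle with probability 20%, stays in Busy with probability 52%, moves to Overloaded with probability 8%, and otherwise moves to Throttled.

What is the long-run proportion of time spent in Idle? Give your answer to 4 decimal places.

0.2227

Let the stationary distribution be π with π = πP and π_1 + π_2 + π_3 + π_4 = 1.
π_1 = 0.28·π_1 + 0.32·π_2 + 0.2·π_3 + 0.08·π_4
π_2 = 0.24·π_1 + 0.28·π_2 + 0.24·π_3 + 0.2·π_4
π_3 = 0.36·π_1 + 0.12·π_2 + 0.24·π_3 + 0.2·π_4
Solving with the normalization constraint gives π = (0.2042, 0.2360, 0.2227, 0.3372).
So the stationary probability of Idle is 0.2227.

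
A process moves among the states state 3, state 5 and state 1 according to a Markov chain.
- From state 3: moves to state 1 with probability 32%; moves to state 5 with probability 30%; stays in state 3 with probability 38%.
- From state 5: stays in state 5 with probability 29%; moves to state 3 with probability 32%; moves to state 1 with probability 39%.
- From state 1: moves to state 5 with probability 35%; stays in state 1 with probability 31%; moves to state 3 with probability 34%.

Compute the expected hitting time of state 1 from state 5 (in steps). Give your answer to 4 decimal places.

2.7310

Let t(s) be the expected number of steps to first reach state 1 from state s, with t(state 1) = 0. Conditioning on the first step:
t(state 3) = 1 + 0.38·t(state 3) + 0.3·t(state 5)
t(state 5) = 1 + 0.32·t(state 3) + 0.29·t(state 5)
Solving: t(state 3) = 2.9343, t(state 5) = 2.7310.
Expected steps from state 5 to state 1: 2.7310.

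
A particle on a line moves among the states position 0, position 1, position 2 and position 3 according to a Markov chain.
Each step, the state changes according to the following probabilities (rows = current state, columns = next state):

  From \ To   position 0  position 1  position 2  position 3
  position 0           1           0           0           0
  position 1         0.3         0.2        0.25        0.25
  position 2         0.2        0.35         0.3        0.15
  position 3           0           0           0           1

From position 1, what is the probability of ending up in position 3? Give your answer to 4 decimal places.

0.4497

Let h(s) be the probability of absorption at position 3 starting from transient state s. Then h(position 3) = 1 and h(position 0) = 0. By first-step analysis:
h(position 1) = 0.3·0 + 0.2·h(position 1) + 0.25·h(position 2) + 0.25·1
h(position 2) = 0.2·0 + 0.35·h(position 1) + 0.3·h(position 2) + 0.15·1
Solving: h(position 1) = 0.4497, h(position 2) = 0.4392.
Starting from position 1, the probability is 0.4497.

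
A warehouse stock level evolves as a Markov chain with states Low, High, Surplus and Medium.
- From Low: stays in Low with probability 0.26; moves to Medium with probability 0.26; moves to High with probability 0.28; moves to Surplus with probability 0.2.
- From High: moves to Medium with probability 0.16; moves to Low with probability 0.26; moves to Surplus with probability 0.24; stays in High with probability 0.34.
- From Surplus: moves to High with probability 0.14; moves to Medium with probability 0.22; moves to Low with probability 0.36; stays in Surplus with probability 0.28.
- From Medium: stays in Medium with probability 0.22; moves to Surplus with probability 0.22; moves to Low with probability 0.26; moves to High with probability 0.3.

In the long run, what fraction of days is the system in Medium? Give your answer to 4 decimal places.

Let the stationary distribution be π with π = πP and π_1 + π_2 + π_3 + π_4 = 1.
π_1 = 0.26·π_1 + 0.26·π_2 + 0.36·π_3 + 0.26·π_4
π_2 = 0.28·π_1 + 0.34·π_2 + 0.14·π_3 + 0.3·π_4
π_3 = 0.2·π_1 + 0.24·π_2 + 0.28·π_3 + 0.22·π_4
Solving with the normalization constraint gives π = (0.2834, 0.2676, 0.2337, 0.2153).
So the stationary probability of Medium is 0.2153.

0.2153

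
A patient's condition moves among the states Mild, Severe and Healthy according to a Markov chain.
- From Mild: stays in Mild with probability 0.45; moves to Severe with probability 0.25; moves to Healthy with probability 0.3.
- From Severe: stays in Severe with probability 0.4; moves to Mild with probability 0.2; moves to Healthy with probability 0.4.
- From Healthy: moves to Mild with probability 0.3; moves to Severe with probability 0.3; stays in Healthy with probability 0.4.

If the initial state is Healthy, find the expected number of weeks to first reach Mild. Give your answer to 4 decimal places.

3.7500

Let t(s) be the expected number of weeks to first reach Mild from state s, with t(Mild) = 0. Conditioning on the first week:
t(Severe) = 1 + 0.4·t(Severe) + 0.4·t(Healthy)
t(Healthy) = 1 + 0.3·t(Severe) + 0.4·t(Healthy)
Solving: t(Severe) = 4.1667, t(Healthy) = 3.7500.
Expected weeks from Healthy to Mild: 3.7500.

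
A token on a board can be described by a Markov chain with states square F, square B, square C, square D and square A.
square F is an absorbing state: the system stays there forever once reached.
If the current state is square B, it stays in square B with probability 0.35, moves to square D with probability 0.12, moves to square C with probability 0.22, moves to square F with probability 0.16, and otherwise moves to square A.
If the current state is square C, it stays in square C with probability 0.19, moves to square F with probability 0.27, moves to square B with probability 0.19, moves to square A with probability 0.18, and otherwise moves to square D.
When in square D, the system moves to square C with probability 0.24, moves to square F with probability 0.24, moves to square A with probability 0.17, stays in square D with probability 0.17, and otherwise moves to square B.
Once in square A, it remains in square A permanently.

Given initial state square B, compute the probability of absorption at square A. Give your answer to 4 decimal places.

Let h(s) be the probability of absorption at square A starting from transient state s. Then h(square A) = 1 and h(square F) = 0. By first-step analysis:
h(square B) = 0.16·0 + 0.35·h(square B) + 0.22·h(square C) + 0.12·h(square D) + 0.15·1
h(square C) = 0.27·0 + 0.19·h(square B) + 0.19·h(square C) + 0.17·h(square D) + 0.18·1
h(square D) = 0.24·0 + 0.18·h(square B) + 0.24·h(square C) + 0.17·h(square D) + 0.17·1
Solving: h(square B) = 0.4498, h(square C) = 0.4165, h(square D) = 0.4228.
Starting from square B, the probability is 0.4498.

0.4498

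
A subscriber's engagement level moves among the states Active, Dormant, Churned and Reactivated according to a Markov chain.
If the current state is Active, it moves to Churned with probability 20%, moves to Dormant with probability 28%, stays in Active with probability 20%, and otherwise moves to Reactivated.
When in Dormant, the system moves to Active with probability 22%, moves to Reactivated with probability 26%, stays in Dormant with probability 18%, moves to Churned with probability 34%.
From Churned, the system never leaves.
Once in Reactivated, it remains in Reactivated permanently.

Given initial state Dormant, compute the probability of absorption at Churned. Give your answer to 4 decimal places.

0.5316

Let h(s) be the probability of absorption at Churned starting from transient state s. Then h(Churned) = 1 and h(Reactivated) = 0. By first-step analysis:
h(Active) = 0.2·h(Active) + 0.28·h(Dormant) + 0.2·1 + 0.32·0
h(Dormant) = 0.22·h(Active) + 0.18·h(Dormant) + 0.34·1 + 0.26·0
Solving: h(Active) = 0.4361, h(Dormant) = 0.5316.
Starting from Dormant, the probability is 0.5316.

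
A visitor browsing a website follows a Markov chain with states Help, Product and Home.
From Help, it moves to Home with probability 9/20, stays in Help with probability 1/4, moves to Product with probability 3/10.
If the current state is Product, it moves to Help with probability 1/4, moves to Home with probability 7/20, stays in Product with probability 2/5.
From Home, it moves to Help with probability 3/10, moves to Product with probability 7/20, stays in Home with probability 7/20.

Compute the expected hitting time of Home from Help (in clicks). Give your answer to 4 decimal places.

Let t(s) be the expected number of clicks to first reach Home from state s, with t(Home) = 0. Conditioning on the first click:
t(Help) = 1 + 0.25·t(Help) + 0.3·t(Product)
t(Product) = 1 + 0.25·t(Help) + 0.4·t(Product)
Solving: t(Help) = 2.4000, t(Product) = 2.6667.
Expected clicks from Help to Home: 2.4000.

2.4000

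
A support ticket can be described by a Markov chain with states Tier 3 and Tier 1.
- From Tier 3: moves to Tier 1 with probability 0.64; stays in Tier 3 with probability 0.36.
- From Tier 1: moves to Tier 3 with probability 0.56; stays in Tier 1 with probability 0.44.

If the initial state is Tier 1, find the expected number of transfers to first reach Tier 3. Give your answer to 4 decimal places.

1.7857

Let t(s) be the expected number of transfers to first reach Tier 3 from state s, with t(Tier 3) = 0. Conditioning on the first transfer:
t(Tier 1) = 1 + 0.44·t(Tier 1)
Solving: t(Tier 1) = 1.7857.
Expected transfers from Tier 1 to Tier 3: 1.7857.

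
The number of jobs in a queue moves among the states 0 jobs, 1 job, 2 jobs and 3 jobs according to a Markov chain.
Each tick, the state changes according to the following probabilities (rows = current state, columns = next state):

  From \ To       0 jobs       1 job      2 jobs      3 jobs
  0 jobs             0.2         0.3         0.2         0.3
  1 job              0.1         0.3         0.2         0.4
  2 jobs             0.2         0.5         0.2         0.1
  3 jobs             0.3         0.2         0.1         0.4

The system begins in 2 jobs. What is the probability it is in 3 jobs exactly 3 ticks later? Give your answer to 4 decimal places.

Propagate the distribution vector 3 ticks from 2 jobs.
After 0 ticks: (0.0000, 0.0000, 1.0000, 0.0000)
After 1 tick: (0.2000, 0.5000, 0.2000, 0.1000)
After 2 ticks: (0.1600, 0.3300, 0.1900, 0.3200)
After 3 ticks: (0.1990, 0.3060, 0.1680, 0.3270)
P(in 3 jobs after 3 ticks) = 0.3270

0.3270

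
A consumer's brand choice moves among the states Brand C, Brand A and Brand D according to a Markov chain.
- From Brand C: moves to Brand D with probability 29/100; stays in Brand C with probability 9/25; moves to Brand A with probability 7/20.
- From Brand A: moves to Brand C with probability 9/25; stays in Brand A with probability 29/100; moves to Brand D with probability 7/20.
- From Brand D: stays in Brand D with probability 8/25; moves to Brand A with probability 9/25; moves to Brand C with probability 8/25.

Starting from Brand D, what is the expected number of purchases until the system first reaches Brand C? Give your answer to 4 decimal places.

2.9989

Let t(s) be the expected number of purchases to first reach Brand C from state s, with t(Brand C) = 0. Conditioning on the first purchase:
t(Brand A) = 1 + 0.29·t(Brand A) + 0.35·t(Brand D)
t(Brand D) = 1 + 0.36·t(Brand A) + 0.32·t(Brand D)
Solving: t(Brand A) = 2.8868, t(Brand D) = 2.9989.
Expected purchases from Brand D to Brand C: 2.9989.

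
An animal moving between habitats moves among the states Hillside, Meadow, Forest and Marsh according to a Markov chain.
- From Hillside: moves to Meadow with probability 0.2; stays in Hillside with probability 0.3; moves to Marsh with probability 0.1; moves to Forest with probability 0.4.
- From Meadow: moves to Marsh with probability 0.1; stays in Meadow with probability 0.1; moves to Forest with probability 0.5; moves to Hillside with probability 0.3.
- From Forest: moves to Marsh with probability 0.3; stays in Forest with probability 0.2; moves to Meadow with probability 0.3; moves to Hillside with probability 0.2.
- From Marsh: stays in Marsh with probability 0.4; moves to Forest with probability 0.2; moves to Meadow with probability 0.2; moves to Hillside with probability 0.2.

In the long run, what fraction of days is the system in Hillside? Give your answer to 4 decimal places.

Let the stationary distribution be π with π = πP and π_1 + π_2 + π_3 + π_4 = 1.
π_1 = 0.3·π_1 + 0.3·π_2 + 0.2·π_3 + 0.2·π_4
π_2 = 0.2·π_1 + 0.1·π_2 + 0.3·π_3 + 0.2·π_4
π_3 = 0.4·π_1 + 0.5·π_2 + 0.2·π_3 + 0.2·π_4
Solving with the normalization constraint gives π = (0.2456, 0.2102, 0.3122, 0.2320).
So the stationary probability of Hillside is 0.2456.

0.2456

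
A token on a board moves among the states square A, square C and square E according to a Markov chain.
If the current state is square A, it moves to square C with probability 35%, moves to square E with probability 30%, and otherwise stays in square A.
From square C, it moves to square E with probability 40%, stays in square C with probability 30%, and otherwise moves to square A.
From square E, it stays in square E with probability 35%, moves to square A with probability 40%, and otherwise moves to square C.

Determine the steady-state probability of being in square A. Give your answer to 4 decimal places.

0.3524

Let the stationary distribution be π with π = πP and π_1 + π_2 + π_3 = 1.
π_1 = 0.35·π_1 + 0.3·π_2 + 0.4·π_3
π_2 = 0.35·π_1 + 0.3·π_2 + 0.25·π_3
Solving with the normalization constraint gives π = (0.3524, 0.3002, 0.3474).
So the stationary probability of square A is 0.3524.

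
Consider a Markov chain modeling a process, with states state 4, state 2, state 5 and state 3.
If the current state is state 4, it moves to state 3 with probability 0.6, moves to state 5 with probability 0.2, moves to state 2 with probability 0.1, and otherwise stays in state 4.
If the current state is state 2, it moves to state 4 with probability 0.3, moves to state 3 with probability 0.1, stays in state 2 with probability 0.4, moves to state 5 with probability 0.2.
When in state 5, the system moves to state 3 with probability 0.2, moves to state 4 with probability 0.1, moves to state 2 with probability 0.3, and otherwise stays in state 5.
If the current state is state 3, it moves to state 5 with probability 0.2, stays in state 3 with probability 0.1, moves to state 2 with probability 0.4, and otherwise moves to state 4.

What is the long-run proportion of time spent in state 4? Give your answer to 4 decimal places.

Let the stationary distribution be π with π = πP and π_1 + π_2 + π_3 + π_4 = 1.
π_1 = 0.1·π_1 + 0.3·π_2 + 0.1·π_3 + 0.3·π_4
π_2 = 0.1·π_1 + 0.4·π_2 + 0.3·π_3 + 0.4·π_4
π_3 = 0.2·π_1 + 0.2·π_2 + 0.4·π_3 + 0.2·π_4
Solving with the normalization constraint gives π = (0.2083, 0.3125, 0.2500, 0.2292).
So the stationary probability of state 4 is 0.2083.

0.2083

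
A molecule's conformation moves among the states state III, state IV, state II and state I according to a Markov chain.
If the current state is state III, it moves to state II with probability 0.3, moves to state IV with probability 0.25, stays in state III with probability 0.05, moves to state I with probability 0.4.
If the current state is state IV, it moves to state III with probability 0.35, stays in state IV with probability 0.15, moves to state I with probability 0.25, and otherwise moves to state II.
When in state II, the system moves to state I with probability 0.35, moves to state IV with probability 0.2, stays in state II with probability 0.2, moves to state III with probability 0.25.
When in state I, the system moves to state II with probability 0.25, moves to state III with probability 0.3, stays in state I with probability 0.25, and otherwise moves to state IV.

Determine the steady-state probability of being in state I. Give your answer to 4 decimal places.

0.3107

Let the stationary distribution be π with π = πP and π_1 + π_2 + π_3 + π_4 = 1.
π_1 = 0.05·π_1 + 0.35·π_2 + 0.25·π_3 + 0.3·π_4
π_2 = 0.25·π_1 + 0.15·π_2 + 0.2·π_3 + 0.2·π_4
π_3 = 0.3·π_1 + 0.25·π_2 + 0.2·π_3 + 0.25·π_4
Solving with the normalization constraint gives π = (0.2381, 0.2018, 0.2494, 0.3107).
So the stationary probability of state I is 0.3107.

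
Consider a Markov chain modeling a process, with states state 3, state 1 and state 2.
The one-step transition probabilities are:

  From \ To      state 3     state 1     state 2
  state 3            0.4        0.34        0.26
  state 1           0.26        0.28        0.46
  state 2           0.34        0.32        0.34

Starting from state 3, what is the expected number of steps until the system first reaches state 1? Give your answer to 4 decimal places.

2.9909

Let t(s) be the expected number of steps to first reach state 1 from state s, with t(state 1) = 0. Conditioning on the first step:
t(state 3) = 1 + 0.4·t(state 3) + 0.26·t(state 2)
t(state 2) = 1 + 0.34·t(state 3) + 0.34·t(state 2)
Solving: t(state 3) = 2.9909, t(state 2) = 3.0559.
Expected steps from state 3 to state 1: 2.9909.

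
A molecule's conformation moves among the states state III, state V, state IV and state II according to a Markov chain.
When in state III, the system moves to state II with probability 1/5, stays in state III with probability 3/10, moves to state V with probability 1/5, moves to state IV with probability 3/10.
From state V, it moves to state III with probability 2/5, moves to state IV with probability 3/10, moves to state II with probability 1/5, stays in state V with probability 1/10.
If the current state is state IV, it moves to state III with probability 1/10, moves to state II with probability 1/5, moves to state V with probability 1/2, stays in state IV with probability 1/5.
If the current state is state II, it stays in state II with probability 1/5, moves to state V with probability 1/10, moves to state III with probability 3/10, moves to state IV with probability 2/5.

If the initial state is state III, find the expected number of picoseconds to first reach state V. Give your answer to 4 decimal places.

3.7415

Let t(s) be the expected number of picoseconds to first reach state V from state s, with t(state V) = 0. Conditioning on the first picosecond:
t(state III) = 1 + 0.3·t(state III) + 0.3·t(state IV) + 0.2·t(state II)
t(state IV) = 1 + 0.1·t(state III) + 0.2·t(state IV) + 0.2·t(state II)
t(state II) = 1 + 0.3·t(state III) + 0.4·t(state IV) + 0.2·t(state II)
Solving: t(state III) = 3.7415, t(state IV) = 2.7211, t(state II) = 4.0136.
Expected picoseconds from state III to state V: 3.7415.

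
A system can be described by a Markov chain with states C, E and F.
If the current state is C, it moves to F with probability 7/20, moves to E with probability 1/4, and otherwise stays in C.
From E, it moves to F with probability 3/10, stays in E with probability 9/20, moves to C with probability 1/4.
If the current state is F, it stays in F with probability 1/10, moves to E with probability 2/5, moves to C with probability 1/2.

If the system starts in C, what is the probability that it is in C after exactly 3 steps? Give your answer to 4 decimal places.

0.3721

Propagate the distribution vector 3 steps from C.
After 0 steps: (1.0000, 0.0000, 0.0000)
After 1 step: (0.4000, 0.2500, 0.3500)
After 2 steps: (0.3975, 0.3525, 0.2500)
After 3 steps: (0.3721, 0.3580, 0.2699)
P(in C after 3 steps) = 0.3721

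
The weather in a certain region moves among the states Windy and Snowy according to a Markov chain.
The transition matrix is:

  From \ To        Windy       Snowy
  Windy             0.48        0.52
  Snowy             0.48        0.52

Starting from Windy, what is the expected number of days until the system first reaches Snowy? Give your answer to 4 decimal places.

1.9231

Let t(s) be the expected number of days to first reach Snowy from state s, with t(Snowy) = 0. Conditioning on the first day:
t(Windy) = 1 + 0.48·t(Windy)
Solving: t(Windy) = 1.9231.
Expected days from Windy to Snowy: 1.9231.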